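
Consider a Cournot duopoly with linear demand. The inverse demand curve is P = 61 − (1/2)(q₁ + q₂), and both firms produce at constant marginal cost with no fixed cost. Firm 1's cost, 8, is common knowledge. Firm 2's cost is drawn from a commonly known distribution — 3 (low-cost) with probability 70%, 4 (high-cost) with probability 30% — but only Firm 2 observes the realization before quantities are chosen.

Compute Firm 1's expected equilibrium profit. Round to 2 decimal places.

Type-c best response for Firm 2: q₂(c) = (61 − c) − q₁/2.
Firm 1 maximizes expected profit; its first-order condition is 61 − q₁ − (1/2)E[q₂] − 8 = 0.
Substituting E[q₂] and solving: E[c₂] = 3.3, so q₁ = (61 − 2·8 + 3.3)/(3/2) = 32.2.
E[P] = 61 − (1/2)·(q₁ + E[q₂]) = 24.1; Firm 1's expected profit = (E[P] − 8)·q₁ = (24.1 − 8)·32.2 = 518.42.

518.42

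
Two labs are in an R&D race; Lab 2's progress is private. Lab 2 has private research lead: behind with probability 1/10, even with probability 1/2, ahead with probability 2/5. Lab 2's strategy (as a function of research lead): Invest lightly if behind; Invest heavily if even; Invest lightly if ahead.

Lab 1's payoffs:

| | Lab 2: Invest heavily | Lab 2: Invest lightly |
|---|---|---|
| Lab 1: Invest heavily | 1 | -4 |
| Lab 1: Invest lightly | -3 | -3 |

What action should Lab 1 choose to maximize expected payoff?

Compute Lab 1's expected payoff for each action, taking the expectation over Lab 2's type.
E[Invest heavily] = 1/10·(-4) + 1/2·(1) + 2/5·(-4) = -3/2
E[Invest lightly] = 1/10·(-3) + 1/2·(-3) + 2/5·(-3) = -3
Best response: Invest heavily (-3/2 is the largest).

Invest heavily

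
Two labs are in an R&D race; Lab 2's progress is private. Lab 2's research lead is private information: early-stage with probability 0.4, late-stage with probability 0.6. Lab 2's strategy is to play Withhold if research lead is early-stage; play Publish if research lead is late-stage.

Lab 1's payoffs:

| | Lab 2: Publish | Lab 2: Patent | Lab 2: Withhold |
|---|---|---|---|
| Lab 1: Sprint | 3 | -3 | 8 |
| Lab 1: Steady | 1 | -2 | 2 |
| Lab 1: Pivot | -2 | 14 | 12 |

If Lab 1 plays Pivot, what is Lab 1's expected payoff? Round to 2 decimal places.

3.60

E[Pivot] = 0.4·12 + 0.6·(-2) = 4.8 + (-1.2) = 3.6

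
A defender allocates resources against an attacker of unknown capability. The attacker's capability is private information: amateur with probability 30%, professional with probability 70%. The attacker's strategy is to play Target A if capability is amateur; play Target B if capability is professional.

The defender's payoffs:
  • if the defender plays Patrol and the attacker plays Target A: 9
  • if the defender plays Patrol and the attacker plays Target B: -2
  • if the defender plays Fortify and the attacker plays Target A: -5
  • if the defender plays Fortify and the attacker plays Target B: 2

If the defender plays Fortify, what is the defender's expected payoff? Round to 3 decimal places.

-0.100

E[Fortify] = 0.3·(-5) + 0.7·2 = (-1.5) + 1.4 = -0.1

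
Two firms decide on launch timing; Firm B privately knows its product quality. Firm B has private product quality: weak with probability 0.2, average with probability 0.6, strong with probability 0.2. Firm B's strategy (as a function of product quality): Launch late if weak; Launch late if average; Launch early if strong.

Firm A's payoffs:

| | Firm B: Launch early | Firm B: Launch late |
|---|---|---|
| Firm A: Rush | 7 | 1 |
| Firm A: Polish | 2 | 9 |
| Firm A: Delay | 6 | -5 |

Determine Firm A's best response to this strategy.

Compute Firm A's expected payoff for each action, taking the expectation over Firm B's type.
E[Rush] = 0.2·(1) + 0.6·(1) + 0.2·(7) = 2.2
E[Polish] = 0.2·(9) + 0.6·(9) + 0.2·(2) = 7.6
E[Delay] = 0.2·(-5) + 0.6·(-5) + 0.2·(6) = -2.8
Best response: Polish (7.6 is the largest).

Polish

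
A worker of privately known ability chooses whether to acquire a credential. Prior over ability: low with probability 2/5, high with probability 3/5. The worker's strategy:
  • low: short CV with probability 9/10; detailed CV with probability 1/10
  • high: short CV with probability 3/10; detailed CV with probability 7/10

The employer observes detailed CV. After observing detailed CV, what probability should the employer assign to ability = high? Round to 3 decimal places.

0.913

Apply Bayes' rule using the sender's strategy as the likelihood.
P(detailed CV) = (2/5)·(1/10) + (3/5)·(7/10) = 23/50
P(high | detailed CV) = ((3/5)·(7/10)) / (23/50) = (21/50) / (23/50) = 21/23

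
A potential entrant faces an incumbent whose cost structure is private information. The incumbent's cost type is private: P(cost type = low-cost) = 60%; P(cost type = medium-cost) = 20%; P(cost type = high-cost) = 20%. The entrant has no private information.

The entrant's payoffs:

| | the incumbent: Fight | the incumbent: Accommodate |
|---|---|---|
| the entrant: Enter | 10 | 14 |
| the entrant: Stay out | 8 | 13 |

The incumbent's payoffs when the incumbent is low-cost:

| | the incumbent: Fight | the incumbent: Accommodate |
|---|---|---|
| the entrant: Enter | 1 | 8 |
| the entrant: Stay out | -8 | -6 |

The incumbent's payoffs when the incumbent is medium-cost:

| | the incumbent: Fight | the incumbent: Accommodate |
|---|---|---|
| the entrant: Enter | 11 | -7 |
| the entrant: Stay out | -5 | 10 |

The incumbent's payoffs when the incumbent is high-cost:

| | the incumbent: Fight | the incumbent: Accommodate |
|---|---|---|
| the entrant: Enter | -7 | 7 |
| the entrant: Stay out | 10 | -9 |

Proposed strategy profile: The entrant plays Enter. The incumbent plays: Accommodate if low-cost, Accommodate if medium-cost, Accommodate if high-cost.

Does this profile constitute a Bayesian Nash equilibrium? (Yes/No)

A profile is a BNE iff every type of every player is best-responding given beliefs about the other side.
The entrant plays Enter: E[Enter] = 0.6·(14) + 0.2·(14) + 0.2·(14) = 14; E[Stay out] = 13. Best-responding. ✓
The incumbent (cost type low-cost), facing Enter: Fight gives 1, Accommodate gives 8. Proposed Accommodate is best. ✓
The incumbent (cost type medium-cost), facing Enter: Fight gives 11, Accommodate gives -7. Proposed Accommodate is not best — profitable deviation exists. ✗
The incumbent (cost type high-cost), facing Enter: Fight gives -7, Accommodate gives 7. Proposed Accommodate is best. ✓

No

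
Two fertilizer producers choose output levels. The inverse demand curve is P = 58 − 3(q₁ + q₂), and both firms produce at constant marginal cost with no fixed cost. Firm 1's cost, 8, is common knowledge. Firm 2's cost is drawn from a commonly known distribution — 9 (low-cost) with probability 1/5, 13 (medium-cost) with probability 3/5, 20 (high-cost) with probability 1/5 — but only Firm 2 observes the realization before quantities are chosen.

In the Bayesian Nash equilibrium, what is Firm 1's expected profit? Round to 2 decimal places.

114.49

Type-c best response for Firm 2: q₂(c) = (58 − c)/6 − q₁/2.
Firm 1 maximizes expected profit; its first-order condition is 58 − 6q₁ − 3E[q₂] − 8 = 0.
Substituting E[q₂] and solving: E[c₂] = 13.6, so q₁ = (58 − 2·8 + 13.6)/9 = 6.17778.
E[P] = 58 − 3·(q₁ + E[q₂]) = 26.5333; Firm 1's expected profit = (E[P] − 8)·q₁ = (26.5333 − 8)·6.17778 = 114.495.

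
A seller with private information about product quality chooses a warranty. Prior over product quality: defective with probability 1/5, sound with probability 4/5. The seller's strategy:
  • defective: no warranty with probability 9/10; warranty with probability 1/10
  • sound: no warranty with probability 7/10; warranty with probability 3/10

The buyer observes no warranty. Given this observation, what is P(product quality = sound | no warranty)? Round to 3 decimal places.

Apply Bayes' rule using the sender's strategy as the likelihood.
P(no warranty) = (1/5)·(9/10) + (4/5)·(7/10) = 37/50
P(sound | no warranty) = ((4/5)·(7/10)) / (37/50) = (14/25) / (37/50) = 28/37

0.757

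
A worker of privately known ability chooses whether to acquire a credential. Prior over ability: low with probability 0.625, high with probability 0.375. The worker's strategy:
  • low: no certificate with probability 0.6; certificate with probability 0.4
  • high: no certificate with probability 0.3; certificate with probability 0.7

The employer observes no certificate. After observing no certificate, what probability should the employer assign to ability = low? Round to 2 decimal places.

0.77

P(no certificate) = 0.625·0.6 + 0.375·0.3 = 0.4875
P(low | no certificate) = (0.625·0.6) / 0.4875 = 0.375 / 0.4875 = 0.769231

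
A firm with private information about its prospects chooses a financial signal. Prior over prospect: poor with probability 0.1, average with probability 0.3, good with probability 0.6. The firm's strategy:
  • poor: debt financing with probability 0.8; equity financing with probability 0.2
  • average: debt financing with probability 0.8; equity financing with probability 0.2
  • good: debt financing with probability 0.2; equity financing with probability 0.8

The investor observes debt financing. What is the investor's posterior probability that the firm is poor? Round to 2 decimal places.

P(debt financing) = 0.1·0.8 + 0.3·0.8 + 0.6·0.2 = 0.44
P(poor | debt financing) = (0.1·0.8) / 0.44 = 0.08 / 0.44 = 0.181818

0.18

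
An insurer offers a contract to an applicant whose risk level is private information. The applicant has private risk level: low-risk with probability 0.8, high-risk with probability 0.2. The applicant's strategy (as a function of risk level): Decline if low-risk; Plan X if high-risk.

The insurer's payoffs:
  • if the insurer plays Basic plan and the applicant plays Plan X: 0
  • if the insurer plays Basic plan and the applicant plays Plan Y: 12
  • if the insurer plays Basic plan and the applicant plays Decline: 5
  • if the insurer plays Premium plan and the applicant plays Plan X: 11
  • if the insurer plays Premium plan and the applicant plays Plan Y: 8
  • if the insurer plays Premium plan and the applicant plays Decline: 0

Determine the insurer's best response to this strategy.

E[Basic plan] = 0.8·(5) + 0.2·(0) = 4
E[Premium plan] = 0.8·(0) + 0.2·(11) = 2.2
Best response: Basic plan (4 is the largest).

Basic plan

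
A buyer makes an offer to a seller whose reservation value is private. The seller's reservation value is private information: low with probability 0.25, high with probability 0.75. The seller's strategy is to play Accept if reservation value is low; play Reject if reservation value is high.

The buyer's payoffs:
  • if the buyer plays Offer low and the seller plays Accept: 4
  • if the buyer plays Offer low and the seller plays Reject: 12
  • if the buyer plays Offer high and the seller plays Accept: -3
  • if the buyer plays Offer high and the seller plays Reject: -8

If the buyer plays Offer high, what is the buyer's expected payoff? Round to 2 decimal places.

-6.75

E[Offer high] = 0.25·(-3) + 0.75·(-8) = (-0.75) + (-6) = -6.75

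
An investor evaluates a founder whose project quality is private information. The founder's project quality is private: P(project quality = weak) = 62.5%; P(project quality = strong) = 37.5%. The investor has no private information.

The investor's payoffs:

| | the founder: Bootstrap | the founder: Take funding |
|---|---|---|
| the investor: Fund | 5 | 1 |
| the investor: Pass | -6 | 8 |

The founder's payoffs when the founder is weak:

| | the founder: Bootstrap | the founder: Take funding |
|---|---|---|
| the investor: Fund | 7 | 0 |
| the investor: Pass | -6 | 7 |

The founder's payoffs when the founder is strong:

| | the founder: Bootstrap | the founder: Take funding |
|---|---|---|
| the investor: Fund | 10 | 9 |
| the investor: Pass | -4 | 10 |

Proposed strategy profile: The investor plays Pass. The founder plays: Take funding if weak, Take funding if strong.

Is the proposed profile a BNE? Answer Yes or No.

The investor plays Pass: E[Pass] = 0.625·(8) + 0.375·(8) = 8; E[Fund] = 1. Best-responding. ✓
The founder (project quality weak), facing Pass: Bootstrap gives -6, Take funding gives 7. Proposed Take funding is best. ✓
The founder (project quality strong), facing Pass: Bootstrap gives -4, Take funding gives 10. Proposed Take funding is best. ✓

Yes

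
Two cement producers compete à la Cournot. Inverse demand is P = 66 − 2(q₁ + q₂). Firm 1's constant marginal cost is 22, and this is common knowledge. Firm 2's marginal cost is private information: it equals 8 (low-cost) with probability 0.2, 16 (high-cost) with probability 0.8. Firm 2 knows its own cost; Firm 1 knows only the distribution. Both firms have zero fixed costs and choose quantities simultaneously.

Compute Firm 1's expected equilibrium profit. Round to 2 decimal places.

Type-c best response for Firm 2: q₂(c) = (66 − c)/4 − q₁/2.
Firm 1 maximizes expected profit; its first-order condition is 66 − 4q₁ − 2E[q₂] − 22 = 0.
Substituting E[q₂] and solving: E[c₂] = 14.4, so q₁ = (66 − 2·22 + 14.4)/6 = 6.06667.
E[P] = 66 − 2·(q₁ + E[q₂]) = 34.1333; Firm 1's expected profit = (E[P] − 22)·q₁ = (34.1333 − 22)·6.06667 = 73.6089.

73.61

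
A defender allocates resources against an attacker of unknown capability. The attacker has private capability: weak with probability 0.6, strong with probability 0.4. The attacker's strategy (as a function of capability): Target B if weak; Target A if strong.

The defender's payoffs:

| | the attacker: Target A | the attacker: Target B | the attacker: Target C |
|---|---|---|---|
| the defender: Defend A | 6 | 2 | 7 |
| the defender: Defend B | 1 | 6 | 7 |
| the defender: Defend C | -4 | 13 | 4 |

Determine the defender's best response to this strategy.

Compute the defender's expected payoff for each action, taking the expectation over the attacker's type.
E[Defend A] = 0.6·(2) + 0.4·(6) = 3.6
E[Defend B] = 0.6·(6) + 0.4·(1) = 4
E[Defend C] = 0.6·(13) + 0.4·(-4) = 6.2
Best response: Defend C (6.2 is the largest).

Defend C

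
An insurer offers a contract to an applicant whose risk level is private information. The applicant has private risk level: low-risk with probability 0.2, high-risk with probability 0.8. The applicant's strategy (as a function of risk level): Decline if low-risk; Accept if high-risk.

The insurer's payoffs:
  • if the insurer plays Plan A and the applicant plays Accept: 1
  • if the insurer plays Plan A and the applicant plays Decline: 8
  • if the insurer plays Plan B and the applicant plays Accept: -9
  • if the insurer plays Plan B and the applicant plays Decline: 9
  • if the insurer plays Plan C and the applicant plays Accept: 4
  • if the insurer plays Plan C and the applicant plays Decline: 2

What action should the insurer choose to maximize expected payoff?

Plan C

Compute the insurer's expected payoff for each action, taking the expectation over the applicant's type.
E[Plan A] = 0.2·(8) + 0.8·(1) = 2.4
E[Plan B] = 0.2·(9) + 0.8·(-9) = -5.4
E[Plan C] = 0.2·(2) + 0.8·(4) = 3.6
Best response: Plan C (3.6 is the largest).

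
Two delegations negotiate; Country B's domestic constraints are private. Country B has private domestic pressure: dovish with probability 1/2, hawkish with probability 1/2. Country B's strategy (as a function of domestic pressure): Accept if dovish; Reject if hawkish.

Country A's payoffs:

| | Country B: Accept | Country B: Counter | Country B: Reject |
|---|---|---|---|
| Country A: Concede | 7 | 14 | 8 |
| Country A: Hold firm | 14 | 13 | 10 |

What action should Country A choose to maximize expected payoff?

Compute Country A's expected payoff for each action, taking the expectation over Country B's type.
E[Concede] = 1/2·(7) + 1/2·(8) = 15/2
E[Hold firm] = 1/2·(14) + 1/2·(10) = 12
Best response: Hold firm (12 is the largest).

Hold firm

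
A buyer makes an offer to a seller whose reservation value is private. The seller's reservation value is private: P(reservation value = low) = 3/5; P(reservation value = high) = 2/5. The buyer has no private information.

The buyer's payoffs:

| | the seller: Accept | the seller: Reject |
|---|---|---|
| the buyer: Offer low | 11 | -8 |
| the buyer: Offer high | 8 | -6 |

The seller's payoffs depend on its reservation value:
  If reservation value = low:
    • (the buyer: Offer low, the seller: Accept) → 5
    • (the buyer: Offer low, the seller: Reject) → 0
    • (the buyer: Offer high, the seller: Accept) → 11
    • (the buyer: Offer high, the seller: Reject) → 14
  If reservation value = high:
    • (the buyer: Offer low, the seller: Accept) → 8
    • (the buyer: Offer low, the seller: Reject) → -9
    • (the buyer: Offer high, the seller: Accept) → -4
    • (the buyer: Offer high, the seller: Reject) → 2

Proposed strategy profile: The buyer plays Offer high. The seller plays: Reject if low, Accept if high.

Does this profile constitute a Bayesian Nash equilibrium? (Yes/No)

No

The buyer plays Offer high: E[Offer high] = 3/5·(-6) + 2/5·(8) = -2/5; E[Offer low] = -2/5. Best-responding. ✓
The seller (reservation value low), facing Offer high: Accept gives 11, Reject gives 14. Proposed Reject is best. ✓
The seller (reservation value high), facing Offer high: Accept gives -4, Reject gives 2. Proposed Accept is not best — profitable deviation exists. ✗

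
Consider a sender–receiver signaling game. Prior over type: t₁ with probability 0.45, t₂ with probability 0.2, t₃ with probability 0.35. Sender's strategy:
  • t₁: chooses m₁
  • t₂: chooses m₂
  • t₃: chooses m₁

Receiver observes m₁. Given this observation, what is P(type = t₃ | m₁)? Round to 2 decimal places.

Apply Bayes' rule using the sender's strategy as the likelihood.
P(m₁) = 0.45·1 + 0.2·0 + 0.35·1 = 0.8
P(t₃ | m₁) = (0.35·1) / 0.8 = 0.35 / 0.8 = 0.4375

0.44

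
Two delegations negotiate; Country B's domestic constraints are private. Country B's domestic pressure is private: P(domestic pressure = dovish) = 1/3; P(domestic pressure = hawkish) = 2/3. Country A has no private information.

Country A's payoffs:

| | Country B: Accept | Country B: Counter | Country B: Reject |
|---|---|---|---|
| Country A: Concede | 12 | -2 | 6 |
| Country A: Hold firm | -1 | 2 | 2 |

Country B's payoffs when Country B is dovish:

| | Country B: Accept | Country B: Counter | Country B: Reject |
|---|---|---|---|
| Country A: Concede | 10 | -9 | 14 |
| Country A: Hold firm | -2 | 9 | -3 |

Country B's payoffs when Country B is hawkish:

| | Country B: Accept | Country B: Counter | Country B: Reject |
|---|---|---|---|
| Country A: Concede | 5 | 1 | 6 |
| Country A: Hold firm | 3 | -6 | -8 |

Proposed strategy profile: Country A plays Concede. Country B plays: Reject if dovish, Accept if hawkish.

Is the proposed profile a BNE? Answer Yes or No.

No

A profile is a BNE iff every type of every player is best-responding given beliefs about the other side.
Country A plays Concede: E[Concede] = 1/3·(6) + 2/3·(12) = 10; E[Hold firm] = 0. Best-responding. ✓
Country B (domestic pressure dovish), facing Concede: Accept gives 10, Counter gives -9, Reject gives 14. Proposed Reject is best. ✓
Country B (domestic pressure hawkish), facing Concede: Accept gives 5, Counter gives 1, Reject gives 6. Proposed Accept is not best — profitable deviation exists. ✗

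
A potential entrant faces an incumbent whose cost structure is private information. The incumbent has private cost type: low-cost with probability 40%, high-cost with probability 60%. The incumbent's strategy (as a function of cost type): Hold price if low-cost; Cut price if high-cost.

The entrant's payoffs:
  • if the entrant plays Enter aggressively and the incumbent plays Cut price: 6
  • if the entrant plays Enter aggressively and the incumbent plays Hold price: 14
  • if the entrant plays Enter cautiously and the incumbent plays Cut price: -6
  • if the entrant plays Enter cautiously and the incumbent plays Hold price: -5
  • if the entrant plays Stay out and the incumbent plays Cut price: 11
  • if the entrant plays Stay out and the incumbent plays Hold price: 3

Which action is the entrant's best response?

E[Enter aggressively] = 0.4·(14) + 0.6·(6) = 9.2
E[Enter cautiously] = 0.4·(-5) + 0.6·(-6) = -5.6
E[Stay out] = 0.4·(3) + 0.6·(11) = 7.8
Best response: Enter aggressively (9.2 is the largest).

Enter aggressively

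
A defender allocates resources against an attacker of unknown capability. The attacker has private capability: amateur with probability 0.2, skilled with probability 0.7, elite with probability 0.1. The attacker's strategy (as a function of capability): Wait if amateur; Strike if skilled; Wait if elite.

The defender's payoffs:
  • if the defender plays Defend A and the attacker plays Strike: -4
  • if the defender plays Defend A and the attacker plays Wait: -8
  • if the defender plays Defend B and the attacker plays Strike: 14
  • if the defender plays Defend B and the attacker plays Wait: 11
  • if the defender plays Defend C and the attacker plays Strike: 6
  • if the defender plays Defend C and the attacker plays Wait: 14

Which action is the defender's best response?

E[Defend A] = 0.2·(-8) + 0.7·(-4) + 0.1·(-8) = -5.2
E[Defend B] = 0.2·(11) + 0.7·(14) + 0.1·(11) = 13.1
E[Defend C] = 0.2·(14) + 0.7·(6) + 0.1·(14) = 8.4
Best response: Defend B (13.1 is the largest).

Defend B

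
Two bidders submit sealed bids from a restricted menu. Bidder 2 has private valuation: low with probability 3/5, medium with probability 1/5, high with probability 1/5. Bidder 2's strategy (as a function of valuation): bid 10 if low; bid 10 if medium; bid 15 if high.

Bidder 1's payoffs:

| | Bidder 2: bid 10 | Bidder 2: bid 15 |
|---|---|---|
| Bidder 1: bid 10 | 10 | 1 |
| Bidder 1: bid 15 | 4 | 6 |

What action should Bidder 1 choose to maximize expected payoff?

E[bid 10] = 3/5·(10) + 1/5·(10) + 1/5·(1) = 41/5
E[bid 15] = 3/5·(4) + 1/5·(4) + 1/5·(6) = 22/5
Best response: bid 10 (41/5 is the largest).

bid 10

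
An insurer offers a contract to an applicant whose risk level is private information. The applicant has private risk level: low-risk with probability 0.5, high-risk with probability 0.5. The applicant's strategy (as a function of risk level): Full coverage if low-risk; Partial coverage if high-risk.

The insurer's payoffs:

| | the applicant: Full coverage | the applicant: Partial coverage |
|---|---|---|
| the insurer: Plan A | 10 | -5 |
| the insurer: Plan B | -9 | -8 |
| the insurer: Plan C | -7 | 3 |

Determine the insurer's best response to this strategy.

Plan A

E[Plan A] = 0.5·(10) + 0.5·(-5) = 2.5
E[Plan B] = 0.5·(-9) + 0.5·(-8) = -8.5
E[Plan C] = 0.5·(-7) + 0.5·(3) = -2
Best response: Plan A (2.5 is the largest).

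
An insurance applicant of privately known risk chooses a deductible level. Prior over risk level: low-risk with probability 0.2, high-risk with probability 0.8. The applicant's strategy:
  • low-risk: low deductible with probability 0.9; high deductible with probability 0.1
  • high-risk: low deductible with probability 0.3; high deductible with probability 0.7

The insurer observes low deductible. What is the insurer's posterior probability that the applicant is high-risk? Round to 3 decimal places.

Apply Bayes' rule using the sender's strategy as the likelihood.
P(low deductible) = 0.2·0.9 + 0.8·0.3 = 0.42
P(high-risk | low deductible) = (0.8·0.3) / 0.42 = 0.24 / 0.42 = 0.571429

0.571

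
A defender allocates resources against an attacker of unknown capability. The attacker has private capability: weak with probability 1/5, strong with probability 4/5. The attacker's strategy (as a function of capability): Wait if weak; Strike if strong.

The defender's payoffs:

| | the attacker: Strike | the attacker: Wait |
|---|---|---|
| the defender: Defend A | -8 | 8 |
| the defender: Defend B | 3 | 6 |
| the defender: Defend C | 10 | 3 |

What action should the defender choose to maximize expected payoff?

Compute the defender's expected payoff for each action, taking the expectation over the attacker's type.
E[Defend A] = 1/5·(8) + 4/5·(-8) = -24/5
E[Defend B] = 1/5·(6) + 4/5·(3) = 18/5
E[Defend C] = 1/5·(3) + 4/5·(10) = 43/5
Best response: Defend C (43/5 is the largest).

Defend C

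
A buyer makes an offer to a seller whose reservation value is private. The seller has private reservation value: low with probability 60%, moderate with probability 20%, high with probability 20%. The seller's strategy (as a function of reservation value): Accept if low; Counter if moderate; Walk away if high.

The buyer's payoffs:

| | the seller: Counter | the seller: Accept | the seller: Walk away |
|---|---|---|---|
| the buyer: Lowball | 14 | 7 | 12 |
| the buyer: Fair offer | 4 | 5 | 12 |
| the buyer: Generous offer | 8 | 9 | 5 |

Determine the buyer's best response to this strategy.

E[Lowball] = 0.6·(7) + 0.2·(14) + 0.2·(12) = 9.4
E[Fair offer] = 0.6·(5) + 0.2·(4) + 0.2·(12) = 6.2
E[Generous offer] = 0.6·(9) + 0.2·(8) + 0.2·(5) = 8
Best response: Lowball (9.4 is the largest).

Lowball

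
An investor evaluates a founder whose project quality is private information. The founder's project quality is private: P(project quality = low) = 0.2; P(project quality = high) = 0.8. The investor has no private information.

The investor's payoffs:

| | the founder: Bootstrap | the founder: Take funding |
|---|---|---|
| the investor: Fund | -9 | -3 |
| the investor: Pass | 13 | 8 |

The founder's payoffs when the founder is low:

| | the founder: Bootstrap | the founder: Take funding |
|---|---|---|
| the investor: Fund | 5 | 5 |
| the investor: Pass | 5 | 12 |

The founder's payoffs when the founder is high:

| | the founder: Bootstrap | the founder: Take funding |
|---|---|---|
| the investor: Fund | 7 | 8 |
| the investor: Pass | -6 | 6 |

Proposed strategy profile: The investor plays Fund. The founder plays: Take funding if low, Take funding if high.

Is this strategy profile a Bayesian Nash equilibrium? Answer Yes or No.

The investor plays Fund: E[Fund] = 0.2·(-3) + 0.8·(-3) = -3; E[Pass] = 8. Not best-responding. ✗
The founder (project quality low), facing Fund: Bootstrap gives 5, Take funding gives 5. Proposed Take funding is best. ✓
The founder (project quality high), facing Fund: Bootstrap gives 7, Take funding gives 8. Proposed Take funding is best. ✓

No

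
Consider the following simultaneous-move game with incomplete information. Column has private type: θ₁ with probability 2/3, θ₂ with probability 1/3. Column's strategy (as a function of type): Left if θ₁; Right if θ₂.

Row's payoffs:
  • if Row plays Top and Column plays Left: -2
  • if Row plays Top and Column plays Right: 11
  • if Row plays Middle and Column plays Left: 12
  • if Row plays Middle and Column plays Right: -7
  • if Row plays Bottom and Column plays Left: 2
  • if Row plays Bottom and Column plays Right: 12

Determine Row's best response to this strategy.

E[Top] = 2/3·(-2) + 1/3·(11) = 7/3
E[Middle] = 2/3·(12) + 1/3·(-7) = 17/3
E[Bottom] = 2/3·(2) + 1/3·(12) = 16/3
Best response: Middle (17/3 is the largest).

Middle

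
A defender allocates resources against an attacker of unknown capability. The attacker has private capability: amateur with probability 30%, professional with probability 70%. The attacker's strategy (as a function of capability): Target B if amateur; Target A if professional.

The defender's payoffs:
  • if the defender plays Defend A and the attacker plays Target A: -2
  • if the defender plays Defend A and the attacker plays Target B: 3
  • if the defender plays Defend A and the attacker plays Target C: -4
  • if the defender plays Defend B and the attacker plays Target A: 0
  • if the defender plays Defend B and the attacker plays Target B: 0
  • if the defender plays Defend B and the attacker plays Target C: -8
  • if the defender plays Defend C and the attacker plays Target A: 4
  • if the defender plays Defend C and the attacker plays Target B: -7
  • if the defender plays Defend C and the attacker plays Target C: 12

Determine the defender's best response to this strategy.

Compute the defender's expected payoff for each action, taking the expectation over the attacker's type.
E[Defend A] = 0.3·(3) + 0.7·(-2) = -0.5
E[Defend B] = 0.3·(0) + 0.7·(0) = 0
E[Defend C] = 0.3·(-7) + 0.7·(4) = 0.7
Best response: Defend C (0.7 is the largest).

Defend C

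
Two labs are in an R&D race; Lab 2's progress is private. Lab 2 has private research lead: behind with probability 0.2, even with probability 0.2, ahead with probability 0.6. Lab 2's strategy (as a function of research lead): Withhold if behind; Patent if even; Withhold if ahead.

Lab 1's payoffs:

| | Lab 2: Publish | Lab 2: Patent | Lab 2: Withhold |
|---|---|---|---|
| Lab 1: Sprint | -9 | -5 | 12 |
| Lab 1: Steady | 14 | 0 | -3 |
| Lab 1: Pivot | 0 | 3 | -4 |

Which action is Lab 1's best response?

Sprint

E[Sprint] = 0.2·(12) + 0.2·(-5) + 0.6·(12) = 8.6
E[Steady] = 0.2·(-3) + 0.2·(0) + 0.6·(-3) = -2.4
E[Pivot] = 0.2·(-4) + 0.2·(3) + 0.6·(-4) = -2.6
Best response: Sprint (8.6 is the largest).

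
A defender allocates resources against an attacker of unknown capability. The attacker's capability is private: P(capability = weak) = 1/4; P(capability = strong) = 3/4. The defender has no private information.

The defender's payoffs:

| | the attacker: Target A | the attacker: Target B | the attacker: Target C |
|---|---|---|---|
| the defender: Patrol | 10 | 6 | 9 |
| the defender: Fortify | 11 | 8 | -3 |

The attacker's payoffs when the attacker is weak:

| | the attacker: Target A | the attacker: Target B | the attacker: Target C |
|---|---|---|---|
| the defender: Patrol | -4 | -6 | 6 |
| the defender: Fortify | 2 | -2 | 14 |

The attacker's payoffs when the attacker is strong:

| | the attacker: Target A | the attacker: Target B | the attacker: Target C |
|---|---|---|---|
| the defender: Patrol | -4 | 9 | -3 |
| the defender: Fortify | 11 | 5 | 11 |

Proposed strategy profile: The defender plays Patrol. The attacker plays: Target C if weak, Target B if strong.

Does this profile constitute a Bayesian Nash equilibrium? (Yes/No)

The defender plays Patrol: E[Patrol] = 1/4·(9) + 3/4·(6) = 27/4; E[Fortify] = 21/4. Best-responding. ✓
The attacker (capability weak), facing Patrol: Target A gives -4, Target B gives -6, Target C gives 6. Proposed Target C is best. ✓
The attacker (capability strong), facing Patrol: Target A gives -4, Target B gives 9, Target C gives -3. Proposed Target B is best. ✓

Yes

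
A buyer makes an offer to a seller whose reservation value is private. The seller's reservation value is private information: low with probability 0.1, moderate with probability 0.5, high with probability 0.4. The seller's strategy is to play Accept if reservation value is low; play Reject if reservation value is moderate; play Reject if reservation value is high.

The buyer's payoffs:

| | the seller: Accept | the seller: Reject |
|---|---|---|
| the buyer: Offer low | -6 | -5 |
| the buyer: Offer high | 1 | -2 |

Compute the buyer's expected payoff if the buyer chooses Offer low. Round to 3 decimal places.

Take the expectation over the seller's reservation value, weighting each type's action by its prior probability.
E[Offer low] = 0.1·(-6) + 0.5·(-5) + 0.4·(-5) = (-0.6) + (-2.5) + (-2) = -5.1

-5.100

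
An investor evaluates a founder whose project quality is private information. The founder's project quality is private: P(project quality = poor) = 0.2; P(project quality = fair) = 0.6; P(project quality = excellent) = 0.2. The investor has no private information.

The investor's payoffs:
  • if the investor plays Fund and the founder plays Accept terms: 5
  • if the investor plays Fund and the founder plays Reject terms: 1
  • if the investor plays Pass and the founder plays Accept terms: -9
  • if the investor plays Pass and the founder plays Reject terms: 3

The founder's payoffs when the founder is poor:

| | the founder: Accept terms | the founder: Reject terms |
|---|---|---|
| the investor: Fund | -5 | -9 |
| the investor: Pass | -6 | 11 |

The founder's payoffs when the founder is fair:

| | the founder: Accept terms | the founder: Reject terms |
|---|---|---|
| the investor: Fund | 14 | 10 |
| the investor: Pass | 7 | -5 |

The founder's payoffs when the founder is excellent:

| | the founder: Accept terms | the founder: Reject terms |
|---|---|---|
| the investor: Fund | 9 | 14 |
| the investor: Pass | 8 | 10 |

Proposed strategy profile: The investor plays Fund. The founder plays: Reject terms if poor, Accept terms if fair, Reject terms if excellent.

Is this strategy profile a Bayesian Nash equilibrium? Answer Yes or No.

A profile is a BNE iff every type of every player is best-responding given beliefs about the other side.
The investor plays Fund: E[Fund] = 0.2·(1) + 0.6·(5) + 0.2·(1) = 3.4; E[Pass] = -4.2. Best-responding. ✓
The founder (project quality poor), facing Fund: Accept terms gives -5, Reject terms gives -9. Proposed Reject terms is not best — profitable deviation exists. ✗
The founder (project quality fair), facing Fund: Accept terms gives 14, Reject terms gives 10. Proposed Accept terms is best. ✓
The founder (project quality excellent), facing Fund: Accept terms gives 9, Reject terms gives 14. Proposed Reject terms is best. ✓

No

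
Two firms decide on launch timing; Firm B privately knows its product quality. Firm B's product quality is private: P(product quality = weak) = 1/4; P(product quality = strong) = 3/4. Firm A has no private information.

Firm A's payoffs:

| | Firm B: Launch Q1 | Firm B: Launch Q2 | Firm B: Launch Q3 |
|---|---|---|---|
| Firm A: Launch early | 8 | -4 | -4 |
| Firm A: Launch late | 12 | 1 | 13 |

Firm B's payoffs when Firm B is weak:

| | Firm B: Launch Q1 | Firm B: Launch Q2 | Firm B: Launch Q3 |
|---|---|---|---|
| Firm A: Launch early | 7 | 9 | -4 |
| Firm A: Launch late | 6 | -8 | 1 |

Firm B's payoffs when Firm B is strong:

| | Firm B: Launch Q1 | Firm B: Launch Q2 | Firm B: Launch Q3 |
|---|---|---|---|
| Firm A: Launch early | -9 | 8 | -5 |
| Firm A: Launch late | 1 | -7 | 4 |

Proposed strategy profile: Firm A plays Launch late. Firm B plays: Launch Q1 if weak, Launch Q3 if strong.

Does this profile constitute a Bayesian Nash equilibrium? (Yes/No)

A profile is a BNE iff every type of every player is best-responding given beliefs about the other side.
Firm A plays Launch late: E[Launch late] = 1/4·(12) + 3/4·(13) = 51/4; E[Launch early] = -1. Best-responding. ✓
Firm B (product quality weak), facing Launch late: Launch Q1 gives 6, Launch Q2 gives -8, Launch Q3 gives 1. Proposed Launch Q1 is best. ✓
Firm B (product quality strong), facing Launch late: Launch Q1 gives 1, Launch Q2 gives -7, Launch Q3 gives 4. Proposed Launch Q3 is best. ✓

Yes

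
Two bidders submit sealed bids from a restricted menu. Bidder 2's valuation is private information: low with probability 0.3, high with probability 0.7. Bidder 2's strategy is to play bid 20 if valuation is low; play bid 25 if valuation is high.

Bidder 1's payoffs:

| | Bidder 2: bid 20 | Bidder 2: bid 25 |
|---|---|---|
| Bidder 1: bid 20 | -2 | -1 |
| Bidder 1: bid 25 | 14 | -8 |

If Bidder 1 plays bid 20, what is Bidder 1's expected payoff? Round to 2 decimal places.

-1.30

Take the expectation over Bidder 2's valuation, weighting each type's action by its prior probability.
E[bid 20] = 0.3·(-2) + 0.7·(-1) = (-0.6) + (-0.7) = -1.3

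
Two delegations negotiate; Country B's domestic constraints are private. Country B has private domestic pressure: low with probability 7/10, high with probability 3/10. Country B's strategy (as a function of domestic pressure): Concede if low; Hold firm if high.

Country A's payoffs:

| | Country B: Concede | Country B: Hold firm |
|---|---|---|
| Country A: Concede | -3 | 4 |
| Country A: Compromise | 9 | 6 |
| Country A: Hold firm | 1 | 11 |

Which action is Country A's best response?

Compute Country A's expected payoff for each action, taking the expectation over Country B's type.
E[Concede] = 7/10·(-3) + 3/10·(4) = -9/10
E[Compromise] = 7/10·(9) + 3/10·(6) = 81/10
E[Hold firm] = 7/10·(1) + 3/10·(11) = 4
Best response: Compromise (81/10 is the largest).

Compromise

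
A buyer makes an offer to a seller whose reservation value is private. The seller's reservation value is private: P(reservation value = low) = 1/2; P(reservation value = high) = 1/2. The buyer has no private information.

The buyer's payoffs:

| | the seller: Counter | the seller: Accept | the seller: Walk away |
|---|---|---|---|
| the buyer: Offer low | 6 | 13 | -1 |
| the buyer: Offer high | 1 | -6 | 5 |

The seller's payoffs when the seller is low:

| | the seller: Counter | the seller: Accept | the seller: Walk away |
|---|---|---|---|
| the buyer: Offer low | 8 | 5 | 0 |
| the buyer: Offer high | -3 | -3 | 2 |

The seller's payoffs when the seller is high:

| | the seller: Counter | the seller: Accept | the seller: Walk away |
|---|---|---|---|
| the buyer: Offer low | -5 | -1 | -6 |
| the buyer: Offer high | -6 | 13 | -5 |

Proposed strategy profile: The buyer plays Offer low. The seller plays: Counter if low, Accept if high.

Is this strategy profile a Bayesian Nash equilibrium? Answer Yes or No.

Yes

The buyer plays Offer low: E[Offer low] = 1/2·(6) + 1/2·(13) = 19/2; E[Offer high] = -5/2. Best-responding. ✓
The seller (reservation value low), facing Offer low: Counter gives 8, Accept gives 5, Walk away gives 0. Proposed Counter is best. ✓
The seller (reservation value high), facing Offer low: Counter gives -5, Accept gives -1, Walk away gives -6. Proposed Accept is best. ✓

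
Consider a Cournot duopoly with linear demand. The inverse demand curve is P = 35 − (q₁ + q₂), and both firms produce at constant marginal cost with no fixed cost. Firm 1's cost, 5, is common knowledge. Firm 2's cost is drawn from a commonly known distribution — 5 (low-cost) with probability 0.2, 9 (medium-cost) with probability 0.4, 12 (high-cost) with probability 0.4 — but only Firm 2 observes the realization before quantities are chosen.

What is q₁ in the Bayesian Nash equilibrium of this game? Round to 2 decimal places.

11.47

Each type of Firm 2 best-responds to q₁; Firm 1 best-responds to the expected q₂ over Firm 2's types.
Firm 2 with cost c maximizes (35 − (q₁+q₂) − c)·q₂, giving q₂(c) = (35 − c − q₁)/2.
E[c₂] = 0.2·5 + 0.4·9 + 0.4·12 = 9.4
Firm 1's FOC against E[q₂] yields q₁ = (35 − 2·5 + E[c₂])/3 = (35 − 10 + 9.4)/3 = 11.4667.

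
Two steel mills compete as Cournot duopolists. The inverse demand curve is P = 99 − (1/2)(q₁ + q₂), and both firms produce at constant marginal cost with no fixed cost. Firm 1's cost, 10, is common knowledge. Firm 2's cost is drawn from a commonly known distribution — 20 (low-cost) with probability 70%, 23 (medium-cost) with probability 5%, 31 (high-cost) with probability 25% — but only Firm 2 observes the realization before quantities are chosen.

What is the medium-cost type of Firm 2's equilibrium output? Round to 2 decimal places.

42.03

Firm 2 with cost c maximizes (99 − (1/2)(q₁+q₂) − c)·q₂, giving q₂(c) = (99 − c − (1/2)q₁).
E[c₂] = 0.7·20 + 0.05·23 + 0.25·31 = 22.9
Firm 1's FOC against E[q₂] yields q₁ = (99 − 2·10 + E[c₂])/(3/2) = (99 − 20 + 22.9)/(3/2) = 67.9333.
q₂(medium-cost) = (99 − 23 − (1/2)·67.9333) = 42.0333.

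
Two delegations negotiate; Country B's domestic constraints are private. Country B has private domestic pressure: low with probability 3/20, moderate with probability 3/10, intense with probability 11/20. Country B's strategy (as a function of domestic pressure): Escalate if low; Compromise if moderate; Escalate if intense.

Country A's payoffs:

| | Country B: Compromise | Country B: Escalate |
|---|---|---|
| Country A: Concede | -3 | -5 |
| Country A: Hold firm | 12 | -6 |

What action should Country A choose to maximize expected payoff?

Hold firm

E[Concede] = 3/20·(-5) + 3/10·(-3) + 11/20·(-5) = -22/5
E[Hold firm] = 3/20·(-6) + 3/10·(12) + 11/20·(-6) = -3/5
Best response: Hold firm (-3/5 is the largest).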